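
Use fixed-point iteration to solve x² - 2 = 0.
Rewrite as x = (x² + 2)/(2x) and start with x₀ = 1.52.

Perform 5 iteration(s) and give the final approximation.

Equation: x² - 2 = 0
Fixed-point form: x = (x² + 2)/(2x)
x₀ = 1.52

x_1 = g(1.520000) = 1.417895
x_2 = g(1.417895) = 1.414218
x_3 = g(1.414218) = 1.414214
x_4 = g(1.414214) = 1.414214
x_5 = g(1.414214) = 1.414214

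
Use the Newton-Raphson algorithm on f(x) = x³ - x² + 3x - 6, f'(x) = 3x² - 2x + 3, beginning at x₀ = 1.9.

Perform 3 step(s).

f(x) = x³ - x² + 3x - 6
f'(x) = 3x² - 2x + 3
x₀ = 1.9

Newton-Raphson formula: x_{n+1} = x_n - f(x_n)/f'(x_n)

Iteration 1:
  f(1.900000) = 2.949000
  f'(1.900000) = 10.030000
  x_1 = 1.900000 - 2.949000/10.030000 = 1.605982
Iteration 2:
  f(1.605982) = 0.380882
  f'(1.605982) = 7.525571
  x_2 = 1.605982 - 0.380882/7.525571 = 1.555370
Iteration 3:
  f(1.555370) = 0.009650
  f'(1.555370) = 7.146790
  x_3 = 1.555370 - 0.009650/7.146790 = 1.554020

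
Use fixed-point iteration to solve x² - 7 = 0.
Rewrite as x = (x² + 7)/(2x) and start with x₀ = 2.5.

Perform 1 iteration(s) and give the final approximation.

Equation: x² - 7 = 0
Fixed-point form: x = (x² + 7)/(2x)
x₀ = 2.5

x_1 = g(2.500000) = 2.650000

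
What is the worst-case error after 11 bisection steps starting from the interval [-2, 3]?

Bisection error bound: |error| ≤ (b-a)/2^n
|error| ≤ (3 - (-2))/2^11 = 5/2^11
|error| ≤ 0.0024414062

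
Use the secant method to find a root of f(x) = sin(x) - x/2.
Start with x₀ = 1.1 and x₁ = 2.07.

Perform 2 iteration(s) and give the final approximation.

f(x) = sin(x) - x/2
x₀ = 1.1, x₁ = 2.07

Secant formula: x_{n+1} = x_n - f(x_n)(x_n - x_{n-1})/(f(x_n) - f(x_{n-1}))

Iteration 1:
  f(1.100000) = 0.341207
  f(2.070000) = -0.157036
  x_2 = 2.070000 - (-0.157036)×(2.070000 - 1.100000)/(-0.157036 - 0.341207)
       = 1.764276
Iteration 2:
  f(2.070000) = -0.157036
  f(1.764276) = 0.099203
  x_3 = 1.764276 - 0.099203×(1.764276 - 2.070000)/(0.099203 - (-0.157036))
       = 1.882637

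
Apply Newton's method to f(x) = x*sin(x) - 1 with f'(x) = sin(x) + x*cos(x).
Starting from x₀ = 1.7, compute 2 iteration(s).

f(x) = x*sin(x) - 1
f'(x) = sin(x) + x*cos(x)
x₀ = 1.7

Newton-Raphson formula: x_{n+1} = x_n - f(x_n)/f'(x_n)

Iteration 1:
  f(1.700000) = 0.685830
  f'(1.700000) = 0.772629
  x_1 = 1.700000 - 0.685830/0.772629 = 0.812342
Iteration 2:
  f(0.812342) = -0.410320
  f'(0.812342) = 1.284629
  x_2 = 0.812342 - (-0.410320)/1.284629 = 1.131750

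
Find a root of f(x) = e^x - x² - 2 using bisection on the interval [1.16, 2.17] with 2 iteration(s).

f(x) = e^x - x² - 2
Initial interval: [1.16, 2.17]

Iteration 1:
  c_1 = (1.160000 + 2.170000)/2 = 1.665000
  f(c_1) = f(1.665000) = 0.513448
  f(a) × f(c) < 0, new interval: [1.160000, 1.665000]
Iteration 2:
  c_2 = (1.160000 + 1.665000)/2 = 1.412500
  f(c_2) = f(1.412500) = 0.111052
  f(a) × f(c) < 0, new interval: [1.160000, 1.412500]

After 2 iteration(s), the approximation is c_2 = 1.412500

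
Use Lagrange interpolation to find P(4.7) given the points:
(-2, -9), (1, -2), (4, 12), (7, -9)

Lagrange interpolation formula:
P(x) = Σ yᵢ × Lᵢ(x)
where Lᵢ(x) = Π_{j≠i} (x - xⱼ)/(xᵢ - xⱼ)

L_0(4.7) = (4.7 - 1)/(-2 - 1) × (4.7 - 4)/(-2 - 4) × (4.7 - 7)/(-2 - 7) = 0.036772
L_1(4.7) = (4.7 - (-2))/(1 - (-2)) × (4.7 - 4)/(1 - 4) × (4.7 - 7)/(1 - 7) = -0.199759
L_2(4.7) = (4.7 - (-2))/(4 - (-2)) × (4.7 - 1)/(4 - 1) × (4.7 - 7)/(4 - 7) = 1.055870
L_3(4.7) = (4.7 - (-2))/(7 - (-2)) × (4.7 - 1)/(7 - 1) × (4.7 - 4)/(7 - 4) = 0.107117

P(4.7) = (-9)×L_0(4.7) + (-2)×L_1(4.7) + 12×L_2(4.7) + (-9)×L_3(4.7)
P(4.7) = 11.774963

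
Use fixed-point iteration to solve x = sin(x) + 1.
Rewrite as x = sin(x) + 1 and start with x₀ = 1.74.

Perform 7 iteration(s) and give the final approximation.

Equation: x = sin(x) + 1
Fixed-point form: x = sin(x) + 1
x₀ = 1.74

x_1 = g(1.740000) = 1.985719
x_2 = g(1.985719) = 1.915147
x_3 = g(1.915147) = 1.941295
x_4 = g(1.941295) = 1.932147
x_5 = g(1.932147) = 1.935420
x_6 = g(1.935420) = 1.934258
x_7 = g(1.934258) = 1.934672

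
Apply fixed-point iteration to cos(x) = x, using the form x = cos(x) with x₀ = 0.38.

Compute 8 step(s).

Equation: cos(x) = x
Fixed-point form: x = cos(x)
x₀ = 0.38

x_1 = g(0.380000) = 0.928665
x_2 = g(0.928665) = 0.598904
x_3 = g(0.598904) = 0.825954
x_4 = g(0.825954) = 0.677856
x_5 = g(0.677856) = 0.778919
x_6 = g(0.778919) = 0.711673
x_7 = g(0.711673) = 0.757270
x_8 = g(0.757270) = 0.726714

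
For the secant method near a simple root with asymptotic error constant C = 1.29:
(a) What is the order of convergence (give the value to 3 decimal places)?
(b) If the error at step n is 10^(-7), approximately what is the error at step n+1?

(a) Secant method has superlinear convergence with order φ = (1+√5)/2 ≈ 1.618.
    This means |e_{n+1}| ≈ C|e_n|^1.618.

(b) With |e_n| = 10^(-7) and C = 1.29:
    |e_{n+1}| ≈ 1.29 × (10^(-7))^1.618 = 1.29 × 10^(-11.33)

(a) ≈ 1.618 (golden ratio); (b) |e_{n+1}| ≈ 6.086e-12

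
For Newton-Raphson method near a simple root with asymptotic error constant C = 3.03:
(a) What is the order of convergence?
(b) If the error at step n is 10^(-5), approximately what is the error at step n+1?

(a) Newton-Raphson has quadratic (order 2) convergence near simple roots.
    This means |e_{n+1}| ≈ C|e_n|².

(b) With |e_n| = 10^(-5) and C = 3.03:
    |e_{n+1}| ≈ 3.03 × (10^(-5))² = 3.03 × 10^(-10)

(a) 2 (quadratic); (b) |e_{n+1}| ≈ 3.030e-10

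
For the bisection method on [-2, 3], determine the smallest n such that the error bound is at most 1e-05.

We need (b-a)/2^n ≤ 1e-05
(3 - (-2))/2^n ≤ 1e-05
5/2^n ≤ 1e-05
2^n ≥ 500000
n ≥ log₂(500000) = 18.93
n ≥ 19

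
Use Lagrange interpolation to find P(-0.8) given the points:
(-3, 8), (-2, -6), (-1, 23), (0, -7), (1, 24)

Lagrange interpolation formula:
P(x) = Σ yᵢ × Lᵢ(x)
where Lᵢ(x) = Π_{j≠i} (x - xⱼ)/(xᵢ - xⱼ)

L_0(-0.8) = (-0.8 - (-2))/(-3 - (-2)) × (-0.8 - (-1))/(-3 - (-1)) × (-0.8 - 0)/(-3 - 0) × (-0.8 - 1)/(-3 - 1) = 0.014400
L_1(-0.8) = (-0.8 - (-3))/(-2 - (-3)) × (-0.8 - (-1))/(-2 - (-1)) × (-0.8 - 0)/(-2 - 0) × (-0.8 - 1)/(-2 - 1) = -0.105600
L_2(-0.8) = (-0.8 - (-3))/(-1 - (-3)) × (-0.8 - (-2))/(-1 - (-2)) × (-0.8 - 0)/(-1 - 0) × (-0.8 - 1)/(-1 - 1) = 0.950400
L_3(-0.8) = (-0.8 - (-3))/(0 - (-3)) × (-0.8 - (-2))/(0 - (-2)) × (-0.8 - (-1))/(0 - (-1)) × (-0.8 - 1)/(0 - 1) = 0.158400
L_4(-0.8) = (-0.8 - (-3))/(1 - (-3)) × (-0.8 - (-2))/(1 - (-2)) × (-0.8 - (-1))/(1 - (-1)) × (-0.8 - 0)/(1 - 0) = -0.017600

P(-0.8) = 8×L_0(-0.8) + (-6)×L_1(-0.8) + 23×L_2(-0.8) + (-7)×L_3(-0.8) + 24×L_4(-0.8)
P(-0.8) = 21.076800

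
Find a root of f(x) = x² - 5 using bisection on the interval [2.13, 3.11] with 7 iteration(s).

f(x) = x² - 5
Initial interval: [2.13, 3.11]

Iteration 1:
  c_1 = (2.130000 + 3.110000)/2 = 2.620000
  f(c_1) = f(2.620000) = 1.864400
  f(a) × f(c) < 0, new interval: [2.130000, 2.620000]
Iteration 2:
  c_2 = (2.130000 + 2.620000)/2 = 2.375000
  f(c_2) = f(2.375000) = 0.640625
  f(a) × f(c) < 0, new interval: [2.130000, 2.375000]
Iteration 3:
  c_3 = (2.130000 + 2.375000)/2 = 2.252500
  f(c_3) = f(2.252500) = 0.073756
  f(a) × f(c) < 0, new interval: [2.130000, 2.252500]
Iteration 4:
  c_4 = (2.130000 + 2.252500)/2 = 2.191250
  f(c_4) = f(2.191250) = -0.198423
  f(a) × f(c) ≥ 0, new interval: [2.191250, 2.252500]
Iteration 5:
  c_5 = (2.191250 + 2.252500)/2 = 2.221875
  f(c_5) = f(2.221875) = -0.063271
  f(a) × f(c) ≥ 0, new interval: [2.221875, 2.252500]
Iteration 6:
  c_6 = (2.221875 + 2.252500)/2 = 2.237188
  f(c_6) = f(2.237188) = 0.005008
  f(a) × f(c) < 0, new interval: [2.221875, 2.237188]
Iteration 7:
  c_7 = (2.221875 + 2.237188)/2 = 2.229531
  f(c_7) = f(2.229531) = -0.029190
  f(a) × f(c) ≥ 0, new interval: [2.229531, 2.237188]

After 7 iteration(s), the approximation is c_7 = 2.229531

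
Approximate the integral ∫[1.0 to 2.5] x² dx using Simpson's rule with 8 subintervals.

f(x) = x²
a = 1.0, b = 2.5, n = 8
h = (b - a)/n = 0.187500

Simpson's rule: (h/3)[f(x₀) + 4f(x₁) + 2f(x₂) + ... + f(xₙ)]

x_0 = 1.0000, f(x_0) = 1.000000, coefficient = 1
x_1 = 1.1875, f(x_1) = 1.410156, coefficient = 4
x_2 = 1.3750, f(x_2) = 1.890625, coefficient = 2
x_3 = 1.5625, f(x_3) = 2.441406, coefficient = 4
x_4 = 1.7500, f(x_4) = 3.062500, coefficient = 2
x_5 = 1.9375, f(x_5) = 3.753906, coefficient = 4
x_6 = 2.1250, f(x_6) = 4.515625, coefficient = 2
x_7 = 2.3125, f(x_7) = 5.347656, coefficient = 4
x_8 = 2.5000, f(x_8) = 6.250000, coefficient = 1

I ≈ (0.187500/3) × 78.000000 = 4.875000
Exact value: 4.875000
Error: 0.000000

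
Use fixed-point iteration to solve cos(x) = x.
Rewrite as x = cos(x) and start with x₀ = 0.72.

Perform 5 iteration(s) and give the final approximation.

Equation: cos(x) = x
Fixed-point form: x = cos(x)
x₀ = 0.72

x_1 = g(0.720000) = 0.751806
x_2 = g(0.751806) = 0.730457
x_3 = g(0.730457) = 0.744870
x_4 = g(0.744870) = 0.735176
x_5 = g(0.735176) = 0.741713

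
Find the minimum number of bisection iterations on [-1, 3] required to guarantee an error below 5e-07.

We need (b-a)/2^n ≤ 5e-07
(3 - (-1))/2^n ≤ 5e-07
4/2^n ≤ 5e-07
2^n ≥ 8000000
n ≥ log₂(8000000) = 22.93
n ≥ 23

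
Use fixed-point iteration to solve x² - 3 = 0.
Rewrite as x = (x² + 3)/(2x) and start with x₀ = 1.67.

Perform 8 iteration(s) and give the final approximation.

Equation: x² - 3 = 0
Fixed-point form: x = (x² + 3)/(2x)
x₀ = 1.67

x_1 = g(1.670000) = 1.733204
x_2 = g(1.733204) = 1.732051
x_3 = g(1.732051) = 1.732051
x_4 = g(1.732051) = 1.732051
x_5 = g(1.732051) = 1.732051
x_6 = g(1.732051) = 1.732051
x_7 = g(1.732051) = 1.732051
x_8 = g(1.732051) = 1.732051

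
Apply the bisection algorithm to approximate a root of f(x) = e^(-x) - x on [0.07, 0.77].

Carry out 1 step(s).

f(x) = e^(-x) - x
Initial interval: [0.07, 0.77]

Iteration 1:
  c_1 = (0.070000 + 0.770000)/2 = 0.420000
  f(c_1) = f(0.420000) = 0.237047
  f(a) × f(c) ≥ 0, new interval: [0.420000, 0.770000]

After 1 iteration(s), the approximation is c_1 = 0.420000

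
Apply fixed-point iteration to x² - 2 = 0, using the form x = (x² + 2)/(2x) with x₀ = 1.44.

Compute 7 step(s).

Equation: x² - 2 = 0
Fixed-point form: x = (x² + 2)/(2x)
x₀ = 1.44

x_1 = g(1.440000) = 1.414444
x_2 = g(1.414444) = 1.414214
x_3 = g(1.414214) = 1.414214
x_4 = g(1.414214) = 1.414214
x_5 = g(1.414214) = 1.414214
x_6 = g(1.414214) = 1.414214
x_7 = g(1.414214) = 1.414214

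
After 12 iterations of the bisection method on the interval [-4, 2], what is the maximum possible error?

Bisection error bound: |error| ≤ (b-a)/2^n
|error| ≤ (2 - (-4))/2^12 = 6/2^12
|error| ≤ 0.0014648438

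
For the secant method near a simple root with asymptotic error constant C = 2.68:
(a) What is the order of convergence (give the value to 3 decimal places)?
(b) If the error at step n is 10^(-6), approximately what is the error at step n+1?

(a) Secant method has superlinear convergence with order φ = (1+√5)/2 ≈ 1.618.
    This means |e_{n+1}| ≈ C|e_n|^1.618.

(b) With |e_n| = 10^(-6) and C = 2.68:
    |e_{n+1}| ≈ 2.68 × (10^(-6))^1.618 = 2.68 × 10^(-9.71)

(a) ≈ 1.618 (golden ratio); (b) |e_{n+1}| ≈ 5.247e-10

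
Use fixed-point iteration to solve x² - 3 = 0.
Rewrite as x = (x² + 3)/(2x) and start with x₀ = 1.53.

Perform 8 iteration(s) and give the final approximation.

Equation: x² - 3 = 0
Fixed-point form: x = (x² + 3)/(2x)
x₀ = 1.53

x_1 = g(1.530000) = 1.745392
x_2 = g(1.745392) = 1.732102
x_3 = g(1.732102) = 1.732051
x_4 = g(1.732051) = 1.732051
x_5 = g(1.732051) = 1.732051
x_6 = g(1.732051) = 1.732051
x_7 = g(1.732051) = 1.732051
x_8 = g(1.732051) = 1.732051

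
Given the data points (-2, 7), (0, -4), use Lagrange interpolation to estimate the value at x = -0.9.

Lagrange interpolation formula:
P(x) = Σ yᵢ × Lᵢ(x)
where Lᵢ(x) = Π_{j≠i} (x - xⱼ)/(xᵢ - xⱼ)

L_0(-0.9) = (-0.9 - 0)/(-2 - 0) = 0.450000
L_1(-0.9) = (-0.9 - (-2))/(0 - (-2)) = 0.550000

P(-0.9) = 7×L_0(-0.9) + (-4)×L_1(-0.9)
P(-0.9) = 0.950000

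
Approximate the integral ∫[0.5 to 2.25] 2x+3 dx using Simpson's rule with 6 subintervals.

f(x) = 2x+3
a = 0.5, b = 2.25, n = 6
h = (b - a)/n = 0.291667

Simpson's rule: (h/3)[f(x₀) + 4f(x₁) + 2f(x₂) + ... + f(xₙ)]

x_0 = 0.5000, f(x_0) = 4.000000, coefficient = 1
x_1 = 0.7917, f(x_1) = 4.583333, coefficient = 4
x_2 = 1.0833, f(x_2) = 5.166667, coefficient = 2
x_3 = 1.3750, f(x_3) = 5.750000, coefficient = 4
x_4 = 1.6667, f(x_4) = 6.333333, coefficient = 2
x_5 = 1.9583, f(x_5) = 6.916667, coefficient = 4
x_6 = 2.2500, f(x_6) = 7.500000, coefficient = 1

I ≈ (0.291667/3) × 103.500000 = 10.062500
Exact value: 10.062500
Error: 0.000000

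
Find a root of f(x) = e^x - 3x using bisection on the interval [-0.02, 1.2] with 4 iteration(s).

f(x) = e^x - 3x
Initial interval: [-0.02, 1.2]

Iteration 1:
  c_1 = (-0.020000 + 1.200000)/2 = 0.590000
  f(c_1) = f(0.590000) = 0.033988
  f(a) × f(c) ≥ 0, new interval: [0.590000, 1.200000]
Iteration 2:
  c_2 = (0.590000 + 1.200000)/2 = 0.895000
  f(c_2) = f(0.895000) = -0.237664
  f(a) × f(c) < 0, new interval: [0.590000, 0.895000]
Iteration 3:
  c_3 = (0.590000 + 0.895000)/2 = 0.742500
  f(c_3) = f(0.742500) = -0.126318
  f(a) × f(c) < 0, new interval: [0.590000, 0.742500]
Iteration 4:
  c_4 = (0.590000 + 0.742500)/2 = 0.666250
  f(c_4) = f(0.666250) = -0.051827
  f(a) × f(c) < 0, new interval: [0.590000, 0.666250]

After 4 iteration(s), the approximation is c_4 = 0.666250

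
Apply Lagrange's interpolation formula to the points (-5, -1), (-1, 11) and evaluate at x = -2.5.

Lagrange interpolation formula:
P(x) = Σ yᵢ × Lᵢ(x)
where Lᵢ(x) = Π_{j≠i} (x - xⱼ)/(xᵢ - xⱼ)

L_0(-2.5) = (-2.5 - (-1))/(-5 - (-1)) = 0.375000
L_1(-2.5) = (-2.5 - (-5))/(-1 - (-5)) = 0.625000

P(-2.5) = (-1)×L_0(-2.5) + 11×L_1(-2.5)
P(-2.5) = 6.500000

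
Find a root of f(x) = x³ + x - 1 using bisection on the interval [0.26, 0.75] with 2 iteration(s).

f(x) = x³ + x - 1
Initial interval: [0.26, 0.75]

Iteration 1:
  c_1 = (0.260000 + 0.750000)/2 = 0.505000
  f(c_1) = f(0.505000) = -0.366212
  f(a) × f(c) ≥ 0, new interval: [0.505000, 0.750000]
Iteration 2:
  c_2 = (0.505000 + 0.750000)/2 = 0.627500
  f(c_2) = f(0.627500) = -0.125418
  f(a) × f(c) ≥ 0, new interval: [0.627500, 0.750000]

After 2 iteration(s), the approximation is c_2 = 0.627500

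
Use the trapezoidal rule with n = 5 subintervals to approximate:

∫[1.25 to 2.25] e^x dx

f(x) = e^x
a = 1.25, b = 2.25, n = 5
h = (b - a)/n = 0.200000

Trapezoidal rule: (h/2)[f(x₀) + 2f(x₁) + 2f(x₂) + ... + f(xₙ)]

x_0 = 1.2500, f(x_0) = 3.490343, coefficient = 1
x_1 = 1.4500, f(x_1) = 4.263115, coefficient = 2
x_2 = 1.6500, f(x_2) = 5.206980, coefficient = 2
x_3 = 1.8500, f(x_3) = 6.359820, coefficient = 2
x_4 = 2.0500, f(x_4) = 7.767901, coefficient = 2
x_5 = 2.2500, f(x_5) = 9.487736, coefficient = 1

I ≈ (0.200000/2) × 60.173709 = 6.017371
Exact value: 5.997393
Error: 0.019978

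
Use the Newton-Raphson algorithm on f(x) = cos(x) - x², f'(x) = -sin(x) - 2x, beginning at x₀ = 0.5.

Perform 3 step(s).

f(x) = cos(x) - x²
f'(x) = -sin(x) - 2x
x₀ = 0.5

Newton-Raphson formula: x_{n+1} = x_n - f(x_n)/f'(x_n)

Iteration 1:
  f(0.500000) = 0.627583
  f'(0.500000) = -1.479426
  x_1 = 0.500000 - 0.627583/(-1.479426) = 0.924207
Iteration 2:
  f(0.924207) = -0.251691
  f'(0.924207) = -2.646557
  x_2 = 0.924207 - (-0.251691)/(-2.646557) = 0.829106
Iteration 3:
  f(0.829106) = -0.011881
  f'(0.829106) = -2.395539
  x_3 = 0.829106 - (-0.011881)/(-2.395539) = 0.824146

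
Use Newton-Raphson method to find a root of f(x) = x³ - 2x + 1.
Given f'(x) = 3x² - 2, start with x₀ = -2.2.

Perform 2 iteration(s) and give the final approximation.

f(x) = x³ - 2x + 1
f'(x) = 3x² - 2
x₀ = -2.2

Newton-Raphson formula: x_{n+1} = x_n - f(x_n)/f'(x_n)

Iteration 1:
  f(-2.200000) = -5.248000
  f'(-2.200000) = 12.520000
  x_1 = -2.200000 - (-5.248000)/12.520000 = -1.780831
Iteration 2:
  f(-1.780831) = -1.085990
  f'(-1.780831) = 7.514074
  x_2 = -1.780831 - (-1.085990)/7.514074 = -1.636303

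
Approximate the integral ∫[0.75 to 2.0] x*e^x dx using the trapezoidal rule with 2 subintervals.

f(x) = x*e^x
a = 0.75, b = 2.0, n = 2
h = (b - a)/n = 0.625000

Trapezoidal rule: (h/2)[f(x₀) + 2f(x₁) + 2f(x₂) + ... + f(xₙ)]

x_0 = 0.7500, f(x_0) = 1.587750, coefficient = 1
x_1 = 1.3750, f(x_1) = 5.438230, coefficient = 2
x_2 = 2.0000, f(x_2) = 14.778112, coefficient = 1

I ≈ (0.625000/2) × 27.242323 = 8.513226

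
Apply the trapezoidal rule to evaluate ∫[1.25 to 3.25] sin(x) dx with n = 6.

f(x) = sin(x)
a = 1.25, b = 3.25, n = 6
h = (b - a)/n = 0.333333

Trapezoidal rule: (h/2)[f(x₀) + 2f(x₁) + 2f(x₂) + ... + f(xₙ)]

x_0 = 1.2500, f(x_0) = 0.948985, coefficient = 1
x_1 = 1.5833, f(x_1) = 0.999921, coefficient = 2
x_2 = 1.9167, f(x_2) = 0.940781, coefficient = 2
x_3 = 2.2500, f(x_3) = 0.778073, coefficient = 2
x_4 = 2.5833, f(x_4) = 0.529711, coefficient = 2
x_5 = 2.9167, f(x_5) = 0.223034, coefficient = 2
x_6 = 3.2500, f(x_6) = -0.108195, coefficient = 1

I ≈ (0.333333/2) × 7.783830 = 1.297305
Exact value: 1.309452
Error: 0.012147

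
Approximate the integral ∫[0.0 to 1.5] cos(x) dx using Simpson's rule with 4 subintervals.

f(x) = cos(x)
a = 0.0, b = 1.5, n = 4
h = (b - a)/n = 0.375000

Simpson's rule: (h/3)[f(x₀) + 4f(x₁) + 2f(x₂) + ... + f(xₙ)]

x_0 = 0.0000, f(x_0) = 1.000000, coefficient = 1
x_1 = 0.3750, f(x_1) = 0.930508, coefficient = 4
x_2 = 0.7500, f(x_2) = 0.731689, coefficient = 2
x_3 = 1.1250, f(x_3) = 0.431177, coefficient = 4
x_4 = 1.5000, f(x_4) = 0.070737, coefficient = 1

I ≈ (0.375000/3) × 7.980851 = 0.997606
Exact value: 0.997495
Error: 0.000111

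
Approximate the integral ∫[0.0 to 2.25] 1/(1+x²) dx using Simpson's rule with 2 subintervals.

f(x) = 1/(1+x²)
a = 0.0, b = 2.25, n = 2
h = (b - a)/n = 1.125000

Simpson's rule: (h/3)[f(x₀) + 4f(x₁) + 2f(x₂) + ... + f(xₙ)]

x_0 = 0.0000, f(x_0) = 1.000000, coefficient = 1
x_1 = 1.1250, f(x_1) = 0.441379, coefficient = 4
x_2 = 2.2500, f(x_2) = 0.164948, coefficient = 1

I ≈ (1.125000/3) × 2.930466 = 1.098925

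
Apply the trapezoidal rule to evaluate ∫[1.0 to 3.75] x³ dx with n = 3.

f(x) = x³
a = 1.0, b = 3.75, n = 3
h = (b - a)/n = 0.916667

Trapezoidal rule: (h/2)[f(x₀) + 2f(x₁) + 2f(x₂) + ... + f(xₙ)]

x_0 = 1.0000, f(x_0) = 1.000000, coefficient = 1
x_1 = 1.9167, f(x_1) = 7.041088, coefficient = 2
x_2 = 2.8333, f(x_2) = 22.745370, coefficient = 2
x_3 = 3.7500, f(x_3) = 52.734375, coefficient = 1

I ≈ (0.916667/2) × 113.307292 = 51.932509
Exact value: 49.188477
Error: 2.744032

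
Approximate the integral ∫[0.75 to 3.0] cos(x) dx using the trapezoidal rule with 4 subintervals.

f(x) = cos(x)
a = 0.75, b = 3.0, n = 4
h = (b - a)/n = 0.562500

Trapezoidal rule: (h/2)[f(x₀) + 2f(x₁) + 2f(x₂) + ... + f(xₙ)]

x_0 = 0.7500, f(x_0) = 0.731689, coefficient = 1
x_1 = 1.3125, f(x_1) = 0.255434, coefficient = 2
x_2 = 1.8750, f(x_2) = -0.299534, coefficient = 2
x_3 = 2.4375, f(x_3) = -0.762199, coefficient = 2
x_4 = 3.0000, f(x_4) = -0.989992, coefficient = 1

I ≈ (0.562500/2) × -1.870902 = -0.526191
Exact value: -0.540519
Error: 0.014328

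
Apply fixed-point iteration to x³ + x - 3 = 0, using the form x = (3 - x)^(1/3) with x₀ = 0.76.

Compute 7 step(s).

Equation: x³ + x - 3 = 0
Fixed-point form: x = (3 - x)^(1/3)
x₀ = 0.76

x_1 = g(0.760000) = 1.308427
x_2 = g(1.308427) = 1.191508
x_3 = g(1.191508) = 1.218350
x_4 = g(1.218350) = 1.212293
x_5 = g(1.212293) = 1.213665
x_6 = g(1.213665) = 1.213354
x_7 = g(1.213354) = 1.213425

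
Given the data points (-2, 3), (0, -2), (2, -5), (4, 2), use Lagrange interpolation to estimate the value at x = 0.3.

Lagrange interpolation formula:
P(x) = Σ yᵢ × Lᵢ(x)
where Lᵢ(x) = Π_{j≠i} (x - xⱼ)/(xᵢ - xⱼ)

L_0(0.3) = (0.3 - 0)/(-2 - 0) × (0.3 - 2)/(-2 - 2) × (0.3 - 4)/(-2 - 4) = -0.039313
L_1(0.3) = (0.3 - (-2))/(0 - (-2)) × (0.3 - 2)/(0 - 2) × (0.3 - 4)/(0 - 4) = 0.904187
L_2(0.3) = (0.3 - (-2))/(2 - (-2)) × (0.3 - 0)/(2 - 0) × (0.3 - 4)/(2 - 4) = 0.159562
L_3(0.3) = (0.3 - (-2))/(4 - (-2)) × (0.3 - 0)/(4 - 0) × (0.3 - 2)/(4 - 2) = -0.024437

P(0.3) = 3×L_0(0.3) + (-2)×L_1(0.3) + (-5)×L_2(0.3) + 2×L_3(0.3)
P(0.3) = -2.773000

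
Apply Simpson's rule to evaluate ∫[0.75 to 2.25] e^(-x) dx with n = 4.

f(x) = e^(-x)
a = 0.75, b = 2.25, n = 4
h = (b - a)/n = 0.375000

Simpson's rule: (h/3)[f(x₀) + 4f(x₁) + 2f(x₂) + ... + f(xₙ)]

x_0 = 0.7500, f(x_0) = 0.472367, coefficient = 1
x_1 = 1.1250, f(x_1) = 0.324652, coefficient = 4
x_2 = 1.5000, f(x_2) = 0.223130, coefficient = 2
x_3 = 1.8750, f(x_3) = 0.153355, coefficient = 4
x_4 = 2.2500, f(x_4) = 0.105399, coefficient = 1

I ≈ (0.375000/3) × 2.936056 = 0.367007
Exact value: 0.366967
Error: 0.000040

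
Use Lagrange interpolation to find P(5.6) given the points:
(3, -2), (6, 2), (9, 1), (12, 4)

Lagrange interpolation formula:
P(x) = Σ yᵢ × Lᵢ(x)
where Lᵢ(x) = Π_{j≠i} (x - xⱼ)/(xᵢ - xⱼ)

L_0(5.6) = (5.6 - 6)/(3 - 6) × (5.6 - 9)/(3 - 9) × (5.6 - 12)/(3 - 12) = 0.053728
L_1(5.6) = (5.6 - 3)/(6 - 3) × (5.6 - 9)/(6 - 9) × (5.6 - 12)/(6 - 12) = 1.047704
L_2(5.6) = (5.6 - 3)/(9 - 3) × (5.6 - 6)/(9 - 6) × (5.6 - 12)/(9 - 12) = -0.123259
L_3(5.6) = (5.6 - 3)/(12 - 3) × (5.6 - 6)/(12 - 6) × (5.6 - 9)/(12 - 9) = 0.021827

P(5.6) = (-2)×L_0(5.6) + 2×L_1(5.6) + 1×L_2(5.6) + 4×L_3(5.6)
P(5.6) = 1.952000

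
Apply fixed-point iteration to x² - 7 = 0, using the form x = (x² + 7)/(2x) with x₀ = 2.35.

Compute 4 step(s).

Equation: x² - 7 = 0
Fixed-point form: x = (x² + 7)/(2x)
x₀ = 2.35

x_1 = g(2.350000) = 2.664362
x_2 = g(2.664362) = 2.645816
x_3 = g(2.645816) = 2.645751
x_4 = g(2.645751) = 2.645751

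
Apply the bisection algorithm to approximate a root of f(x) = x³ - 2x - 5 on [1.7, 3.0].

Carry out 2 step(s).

f(x) = x³ - 2x - 5
Initial interval: [1.7, 3.0]

Iteration 1:
  c_1 = (1.700000 + 3.000000)/2 = 2.350000
  f(c_1) = f(2.350000) = 3.277875
  f(a) × f(c) < 0, new interval: [1.700000, 2.350000]
Iteration 2:
  c_2 = (1.700000 + 2.350000)/2 = 2.025000
  f(c_2) = f(2.025000) = -0.746234
  f(a) × f(c) ≥ 0, new interval: [2.025000, 2.350000]

After 2 iteration(s), the approximation is c_2 = 2.025000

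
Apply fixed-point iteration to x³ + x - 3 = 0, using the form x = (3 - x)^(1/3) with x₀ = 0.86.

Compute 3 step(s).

Equation: x³ + x - 3 = 0
Fixed-point form: x = (3 - x)^(1/3)
x₀ = 0.86

x_1 = g(0.860000) = 1.288659
x_2 = g(1.288659) = 1.196131
x_3 = g(1.196131) = 1.217311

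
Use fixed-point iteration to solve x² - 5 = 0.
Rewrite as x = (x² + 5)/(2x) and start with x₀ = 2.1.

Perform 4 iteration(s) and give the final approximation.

Equation: x² - 5 = 0
Fixed-point form: x = (x² + 5)/(2x)
x₀ = 2.1

x_1 = g(2.100000) = 2.240476
x_2 = g(2.240476) = 2.236072
x_3 = g(2.236072) = 2.236068
x_4 = g(2.236068) = 2.236068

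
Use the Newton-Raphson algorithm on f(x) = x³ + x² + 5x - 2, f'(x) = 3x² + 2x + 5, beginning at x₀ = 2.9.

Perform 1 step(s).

f(x) = x³ + x² + 5x - 2
f'(x) = 3x² + 2x + 5
x₀ = 2.9

Newton-Raphson formula: x_{n+1} = x_n - f(x_n)/f'(x_n)

Iteration 1:
  f(2.900000) = 45.299000
  f'(2.900000) = 36.030000
  x_1 = 2.900000 - 45.299000/36.030000 = 1.642742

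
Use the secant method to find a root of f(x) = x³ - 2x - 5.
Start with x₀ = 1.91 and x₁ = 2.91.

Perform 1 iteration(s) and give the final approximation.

f(x) = x³ - 2x - 5
x₀ = 1.91, x₁ = 2.91

Secant formula: x_{n+1} = x_n - f(x_n)(x_n - x_{n-1})/(f(x_n) - f(x_{n-1}))

Iteration 1:
  f(1.910000) = -1.852129
  f(2.910000) = 13.822171
  x_2 = 2.910000 - 13.822171×(2.910000 - 1.910000)/(13.822171 - (-1.852129))
       = 2.028163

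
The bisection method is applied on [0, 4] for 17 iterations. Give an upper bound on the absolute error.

Bisection error bound: |error| ≤ (b-a)/2^n
|error| ≤ (4 - 0)/2^17 = 4/2^17
|error| ≤ 0.0000305176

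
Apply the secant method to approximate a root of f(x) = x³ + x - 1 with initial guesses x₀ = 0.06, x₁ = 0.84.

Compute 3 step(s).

f(x) = x³ + x - 1
x₀ = 0.06, x₁ = 0.84

Secant formula: x_{n+1} = x_n - f(x_n)(x_n - x_{n-1})/(f(x_n) - f(x_{n-1}))

Iteration 1:
  f(0.060000) = -0.939784
  f(0.840000) = 0.432704
  x_2 = 0.840000 - 0.432704×(0.840000 - 0.060000)/(0.432704 - (-0.939784))
       = 0.594090
Iteration 2:
  f(0.840000) = 0.432704
  f(0.594090) = -0.196231
  x_3 = 0.594090 - (-0.196231)×(0.594090 - 0.840000)/(-0.196231 - 0.432704)
       = 0.670815
Iteration 3:
  f(0.594090) = -0.196231
  f(0.670815) = -0.027323
  x_4 = 0.670815 - (-0.027323)×(0.670815 - 0.594090)/(-0.027323 - (-0.196231))
       = 0.683226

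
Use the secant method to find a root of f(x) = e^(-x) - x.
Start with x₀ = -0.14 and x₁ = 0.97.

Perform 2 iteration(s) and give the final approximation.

f(x) = e^(-x) - x
x₀ = -0.14, x₁ = 0.97

Secant formula: x_{n+1} = x_n - f(x_n)(x_n - x_{n-1})/(f(x_n) - f(x_{n-1}))

Iteration 1:
  f(-0.140000) = 1.290274
  f(0.970000) = -0.590917
  x_2 = 0.970000 - (-0.590917)×(0.970000 - (-0.140000))/(-0.590917 - 1.290274)
       = 0.621328
Iteration 2:
  f(0.970000) = -0.590917
  f(0.621328) = -0.084098
  x_3 = 0.621328 - (-0.084098)×(0.621328 - 0.970000)/(-0.084098 - (-0.590917))
       = 0.563472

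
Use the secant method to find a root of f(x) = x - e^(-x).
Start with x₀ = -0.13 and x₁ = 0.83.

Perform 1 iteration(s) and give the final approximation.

f(x) = x - e^(-x)
x₀ = -0.13, x₁ = 0.83

Secant formula: x_{n+1} = x_n - f(x_n)(x_n - x_{n-1})/(f(x_n) - f(x_{n-1}))

Iteration 1:
  f(-0.130000) = -1.268828
  f(0.830000) = 0.393951
  x_2 = 0.830000 - 0.393951×(0.830000 - (-0.130000))/(0.393951 - (-1.268828))
       = 0.602554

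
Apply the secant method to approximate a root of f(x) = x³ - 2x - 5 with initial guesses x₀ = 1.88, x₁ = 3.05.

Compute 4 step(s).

f(x) = x³ - 2x - 5
x₀ = 1.88, x₁ = 3.05

Secant formula: x_{n+1} = x_n - f(x_n)(x_n - x_{n-1})/(f(x_n) - f(x_{n-1}))

Iteration 1:
  f(1.880000) = -2.115328
  f(3.050000) = 17.272625
  x_2 = 3.050000 - 17.272625×(3.050000 - 1.880000)/(17.272625 - (-2.115328))
       = 2.007653
Iteration 2:
  f(3.050000) = 17.272625
  f(2.007653) = -0.923116
  x_3 = 2.007653 - (-0.923116)×(2.007653 - 3.050000)/(-0.923116 - 17.272625)
       = 2.060534
Iteration 3:
  f(2.007653) = -0.923116
  f(2.060534) = -0.372451
  x_4 = 2.060534 - (-0.372451)×(2.060534 - 2.007653)/(-0.372451 - (-0.923116))
       = 2.096301
Iteration 4:
  f(2.060534) = -0.372451
  f(2.096301) = 0.019545
  x_5 = 2.096301 - 0.019545×(2.096301 - 2.060534)/(0.019545 - (-0.372451))
       = 2.094518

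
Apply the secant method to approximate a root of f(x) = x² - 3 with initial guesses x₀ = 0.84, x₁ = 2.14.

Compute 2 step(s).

f(x) = x² - 3
x₀ = 0.84, x₁ = 2.14

Secant formula: x_{n+1} = x_n - f(x_n)(x_n - x_{n-1})/(f(x_n) - f(x_{n-1}))

Iteration 1:
  f(0.840000) = -2.294400
  f(2.140000) = 1.579600
  x_2 = 2.140000 - 1.579600×(2.140000 - 0.840000)/(1.579600 - (-2.294400))
       = 1.609933
Iteration 2:
  f(2.140000) = 1.579600
  f(1.609933) = -0.408116
  x_3 = 1.609933 - (-0.408116)×(1.609933 - 2.140000)/(-0.408116 - 1.579600)
       = 1.718766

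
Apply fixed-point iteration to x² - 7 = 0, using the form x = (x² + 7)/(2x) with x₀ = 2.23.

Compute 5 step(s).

Equation: x² - 7 = 0
Fixed-point form: x = (x² + 7)/(2x)
x₀ = 2.23

x_1 = g(2.230000) = 2.684507
x_2 = g(2.684507) = 2.646031
x_3 = g(2.646031) = 2.645751
x_4 = g(2.645751) = 2.645751
x_5 = g(2.645751) = 2.645751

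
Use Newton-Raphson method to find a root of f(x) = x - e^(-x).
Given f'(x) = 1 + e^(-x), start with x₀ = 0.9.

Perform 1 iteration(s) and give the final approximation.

f(x) = x - e^(-x)
f'(x) = 1 + e^(-x)
x₀ = 0.9

Newton-Raphson formula: x_{n+1} = x_n - f(x_n)/f'(x_n)

Iteration 1:
  f(0.900000) = 0.493430
  f'(0.900000) = 1.406570
  x_1 = 0.900000 - 0.493430/1.406570 = 0.549196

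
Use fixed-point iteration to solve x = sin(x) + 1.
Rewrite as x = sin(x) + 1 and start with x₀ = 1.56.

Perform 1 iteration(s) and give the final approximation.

Equation: x = sin(x) + 1
Fixed-point form: x = sin(x) + 1
x₀ = 1.56

x_1 = g(1.560000) = 1.999942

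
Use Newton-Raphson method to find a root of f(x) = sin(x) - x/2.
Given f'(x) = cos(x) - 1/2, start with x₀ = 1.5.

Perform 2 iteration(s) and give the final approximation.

f(x) = sin(x) - x/2
f'(x) = cos(x) - 1/2
x₀ = 1.5

Newton-Raphson formula: x_{n+1} = x_n - f(x_n)/f'(x_n)

Iteration 1:
  f(1.500000) = 0.247495
  f'(1.500000) = -0.429263
  x_1 = 1.500000 - 0.247495/(-0.429263) = 2.076558
Iteration 2:
  f(2.076558) = -0.163473
  f'(2.076558) = -0.984474
  x_2 = 2.076558 - (-0.163473)/(-0.984474) = 1.910507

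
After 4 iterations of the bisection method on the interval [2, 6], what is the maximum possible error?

Bisection error bound: |error| ≤ (b-a)/2^n
|error| ≤ (6 - 2)/2^4 = 4/2^4
|error| ≤ 0.2500000000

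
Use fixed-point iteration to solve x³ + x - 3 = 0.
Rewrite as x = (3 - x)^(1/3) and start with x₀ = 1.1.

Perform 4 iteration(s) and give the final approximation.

Equation: x³ + x - 3 = 0
Fixed-point form: x = (3 - x)^(1/3)
x₀ = 1.1

x_1 = g(1.100000) = 1.238562
x_2 = g(1.238562) = 1.207691
x_3 = g(1.207691) = 1.214705
x_4 = g(1.214705) = 1.213119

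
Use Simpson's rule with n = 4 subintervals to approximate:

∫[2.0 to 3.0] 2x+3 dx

f(x) = 2x+3
a = 2.0, b = 3.0, n = 4
h = (b - a)/n = 0.250000

Simpson's rule: (h/3)[f(x₀) + 4f(x₁) + 2f(x₂) + ... + f(xₙ)]

x_0 = 2.0000, f(x_0) = 7.000000, coefficient = 1
x_1 = 2.2500, f(x_1) = 7.500000, coefficient = 4
x_2 = 2.5000, f(x_2) = 8.000000, coefficient = 2
x_3 = 2.7500, f(x_3) = 8.500000, coefficient = 4
x_4 = 3.0000, f(x_4) = 9.000000, coefficient = 1

I ≈ (0.250000/3) × 96.000000 = 8.000000
Exact value: 8.000000
Error: 0.000000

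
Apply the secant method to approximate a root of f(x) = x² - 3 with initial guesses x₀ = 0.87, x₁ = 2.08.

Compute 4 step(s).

f(x) = x² - 3
x₀ = 0.87, x₁ = 2.08

Secant formula: x_{n+1} = x_n - f(x_n)(x_n - x_{n-1})/(f(x_n) - f(x_{n-1}))

Iteration 1:
  f(0.870000) = -2.243100
  f(2.080000) = 1.326400
  x_2 = 2.080000 - 1.326400×(2.080000 - 0.870000)/(1.326400 - (-2.243100))
       = 1.630373
Iteration 2:
  f(2.080000) = 1.326400
  f(1.630373) = -0.341884
  x_3 = 1.630373 - (-0.341884)×(1.630373 - 2.080000)/(-0.341884 - 1.326400)
       = 1.722516
Iteration 3:
  f(1.630373) = -0.341884
  f(1.722516) = -0.032940
  x_4 = 1.722516 - (-0.032940)×(1.722516 - 1.630373)/(-0.032940 - (-0.341884))
       = 1.732340
Iteration 4:
  f(1.722516) = -0.032940
  f(1.732340) = 0.001002
  x_5 = 1.732340 - 0.001002×(1.732340 - 1.722516)/(0.001002 - (-0.032940))
       = 1.732050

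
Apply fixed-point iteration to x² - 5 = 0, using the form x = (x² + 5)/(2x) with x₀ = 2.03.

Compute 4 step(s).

Equation: x² - 5 = 0
Fixed-point form: x = (x² + 5)/(2x)
x₀ = 2.03

x_1 = g(2.030000) = 2.246527
x_2 = g(2.246527) = 2.236092
x_3 = g(2.236092) = 2.236068
x_4 = g(2.236068) = 2.236068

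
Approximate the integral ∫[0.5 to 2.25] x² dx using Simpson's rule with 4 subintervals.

f(x) = x²
a = 0.5, b = 2.25, n = 4
h = (b - a)/n = 0.437500

Simpson's rule: (h/3)[f(x₀) + 4f(x₁) + 2f(x₂) + ... + f(xₙ)]

x_0 = 0.5000, f(x_0) = 0.250000, coefficient = 1
x_1 = 0.9375, f(x_1) = 0.878906, coefficient = 4
x_2 = 1.3750, f(x_2) = 1.890625, coefficient = 2
x_3 = 1.8125, f(x_3) = 3.285156, coefficient = 4
x_4 = 2.2500, f(x_4) = 5.062500, coefficient = 1

I ≈ (0.437500/3) × 25.750000 = 3.755208
Exact value: 3.755208
Error: 0.000000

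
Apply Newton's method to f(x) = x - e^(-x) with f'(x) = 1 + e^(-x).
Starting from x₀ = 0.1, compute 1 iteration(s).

f(x) = x - e^(-x)
f'(x) = 1 + e^(-x)
x₀ = 0.1

Newton-Raphson formula: x_{n+1} = x_n - f(x_n)/f'(x_n)

Iteration 1:
  f(0.100000) = -0.804837
  f'(0.100000) = 1.904837
  x_1 = 0.100000 - (-0.804837)/1.904837 = 0.522523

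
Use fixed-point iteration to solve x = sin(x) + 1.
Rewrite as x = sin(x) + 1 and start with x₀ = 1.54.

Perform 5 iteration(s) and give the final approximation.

Equation: x = sin(x) + 1
Fixed-point form: x = sin(x) + 1
x₀ = 1.54

x_1 = g(1.540000) = 1.999526
x_2 = g(1.999526) = 1.909495
x_3 = g(1.909495) = 1.943188
x_4 = g(1.943188) = 1.931460
x_5 = g(1.931460) = 1.935663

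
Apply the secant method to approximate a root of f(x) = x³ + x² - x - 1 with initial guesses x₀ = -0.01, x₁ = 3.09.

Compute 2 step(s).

f(x) = x³ + x² - x - 1
x₀ = -0.01, x₁ = 3.09

Secant formula: x_{n+1} = x_n - f(x_n)(x_n - x_{n-1})/(f(x_n) - f(x_{n-1}))

Iteration 1:
  f(-0.010000) = -0.989901
  f(3.090000) = 34.961729
  x_2 = 3.090000 - 34.961729×(3.090000 - (-0.010000))/(34.961729 - (-0.989901))
       = 0.075356
Iteration 2:
  f(3.090000) = 34.961729
  f(0.075356) = -1.069250
  x_3 = 0.075356 - (-1.069250)×(0.075356 - 3.090000)/(-1.069250 - 34.961729)
       = 0.164818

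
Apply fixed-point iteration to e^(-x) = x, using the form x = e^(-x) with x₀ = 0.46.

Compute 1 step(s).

Equation: e^(-x) = x
Fixed-point form: x = e^(-x)
x₀ = 0.46

x_1 = g(0.460000) = 0.631284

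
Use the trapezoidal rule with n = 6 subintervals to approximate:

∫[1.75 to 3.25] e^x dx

f(x) = e^x
a = 1.75, b = 3.25, n = 6
h = (b - a)/n = 0.250000

Trapezoidal rule: (h/2)[f(x₀) + 2f(x₁) + 2f(x₂) + ... + f(xₙ)]

x_0 = 1.7500, f(x_0) = 5.754603, coefficient = 1
x_1 = 2.0000, f(x_1) = 7.389056, coefficient = 2
x_2 = 2.2500, f(x_2) = 9.487736, coefficient = 2
x_3 = 2.5000, f(x_3) = 12.182494, coefficient = 2
x_4 = 2.7500, f(x_4) = 15.642632, coefficient = 2
x_5 = 3.0000, f(x_5) = 20.085537, coefficient = 2
x_6 = 3.2500, f(x_6) = 25.790340, coefficient = 1

I ≈ (0.250000/2) × 161.119852 = 20.139981
Exact value: 20.035737
Error: 0.104244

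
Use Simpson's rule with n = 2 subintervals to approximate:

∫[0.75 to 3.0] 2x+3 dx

f(x) = 2x+3
a = 0.75, b = 3.0, n = 2
h = (b - a)/n = 1.125000

Simpson's rule: (h/3)[f(x₀) + 4f(x₁) + 2f(x₂) + ... + f(xₙ)]

x_0 = 0.7500, f(x_0) = 4.500000, coefficient = 1
x_1 = 1.8750, f(x_1) = 6.750000, coefficient = 4
x_2 = 3.0000, f(x_2) = 9.000000, coefficient = 1

I ≈ (1.125000/3) × 40.500000 = 15.187500
Exact value: 15.187500
Error: 0.000000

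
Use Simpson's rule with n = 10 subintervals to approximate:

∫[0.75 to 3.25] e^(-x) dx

f(x) = e^(-x)
a = 0.75, b = 3.25, n = 10
h = (b - a)/n = 0.250000

Simpson's rule: (h/3)[f(x₀) + 4f(x₁) + 2f(x₂) + ... + f(xₙ)]

x_0 = 0.7500, f(x_0) = 0.472367, coefficient = 1
x_1 = 1.0000, f(x_1) = 0.367879, coefficient = 4
x_2 = 1.2500, f(x_2) = 0.286505, coefficient = 2
x_3 = 1.5000, f(x_3) = 0.223130, coefficient = 4
x_4 = 1.7500, f(x_4) = 0.173774, coefficient = 2
x_5 = 2.0000, f(x_5) = 0.135335, coefficient = 4
x_6 = 2.2500, f(x_6) = 0.105399, coefficient = 2
x_7 = 2.5000, f(x_7) = 0.082085, coefficient = 4
x_8 = 2.7500, f(x_8) = 0.063928, coefficient = 2
x_9 = 3.0000, f(x_9) = 0.049787, coefficient = 4
x_10 = 3.2500, f(x_10) = 0.038774, coefficient = 1

I ≈ (0.250000/3) × 5.203220 = 0.433602
Exact value: 0.433592
Error: 0.000009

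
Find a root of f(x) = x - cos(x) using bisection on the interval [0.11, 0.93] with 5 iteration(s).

f(x) = x - cos(x)
Initial interval: [0.11, 0.93]

Iteration 1:
  c_1 = (0.110000 + 0.930000)/2 = 0.520000
  f(c_1) = f(0.520000) = -0.347819
  f(a) × f(c) ≥ 0, new interval: [0.520000, 0.930000]
Iteration 2:
  c_2 = (0.520000 + 0.930000)/2 = 0.725000
  f(c_2) = f(0.725000) = -0.023499
  f(a) × f(c) ≥ 0, new interval: [0.725000, 0.930000]
Iteration 3:
  c_3 = (0.725000 + 0.930000)/2 = 0.827500
  f(c_3) = f(0.827500) = 0.150782
  f(a) × f(c) < 0, new interval: [0.725000, 0.827500]
Iteration 4:
  c_4 = (0.725000 + 0.827500)/2 = 0.776250
  f(c_4) = f(0.776250) = 0.062704
  f(a) × f(c) < 0, new interval: [0.725000, 0.776250]
Iteration 5:
  c_5 = (0.725000 + 0.776250)/2 = 0.750625
  f(c_5) = f(0.750625) = 0.019362
  f(a) × f(c) < 0, new interval: [0.725000, 0.750625]

After 5 iteration(s), the approximation is c_5 = 0.750625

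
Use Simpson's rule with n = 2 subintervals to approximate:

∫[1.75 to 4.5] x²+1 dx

f(x) = x²+1
a = 1.75, b = 4.5, n = 2
h = (b - a)/n = 1.375000

Simpson's rule: (h/3)[f(x₀) + 4f(x₁) + 2f(x₂) + ... + f(xₙ)]

x_0 = 1.7500, f(x_0) = 4.062500, coefficient = 1
x_1 = 3.1250, f(x_1) = 10.765625, coefficient = 4
x_2 = 4.5000, f(x_2) = 21.250000, coefficient = 1

I ≈ (1.375000/3) × 68.375000 = 31.338542
Exact value: 31.338542
Error: 0.000000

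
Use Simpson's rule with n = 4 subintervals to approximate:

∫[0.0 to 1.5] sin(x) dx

f(x) = sin(x)
a = 0.0, b = 1.5, n = 4
h = (b - a)/n = 0.375000

Simpson's rule: (h/3)[f(x₀) + 4f(x₁) + 2f(x₂) + ... + f(xₙ)]

x_0 = 0.0000, f(x_0) = 0.000000, coefficient = 1
x_1 = 0.3750, f(x_1) = 0.366273, coefficient = 4
x_2 = 0.7500, f(x_2) = 0.681639, coefficient = 2
x_3 = 1.1250, f(x_3) = 0.902268, coefficient = 4
x_4 = 1.5000, f(x_4) = 0.997495, coefficient = 1

I ≈ (0.375000/3) × 7.434933 = 0.929367
Exact value: 0.929263
Error: 0.000104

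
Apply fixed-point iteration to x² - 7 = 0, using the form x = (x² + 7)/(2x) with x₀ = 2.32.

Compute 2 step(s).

Equation: x² - 7 = 0
Fixed-point form: x = (x² + 7)/(2x)
x₀ = 2.32

x_1 = g(2.320000) = 2.668621
x_2 = g(2.668621) = 2.645849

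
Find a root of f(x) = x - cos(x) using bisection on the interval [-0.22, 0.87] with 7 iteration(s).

f(x) = x - cos(x)
Initial interval: [-0.22, 0.87]

Iteration 1:
  c_1 = (-0.220000 + 0.870000)/2 = 0.325000
  f(c_1) = f(0.325000) = -0.622651
  f(a) × f(c) ≥ 0, new interval: [0.325000, 0.870000]
Iteration 2:
  c_2 = (0.325000 + 0.870000)/2 = 0.597500
  f(c_2) = f(0.597500) = -0.229245
  f(a) × f(c) ≥ 0, new interval: [0.597500, 0.870000]
Iteration 3:
  c_3 = (0.597500 + 0.870000)/2 = 0.733750
  f(c_3) = f(0.733750) = -0.008918
  f(a) × f(c) ≥ 0, new interval: [0.733750, 0.870000]
Iteration 4:
  c_4 = (0.733750 + 0.870000)/2 = 0.801875
  f(c_4) = f(0.801875) = 0.106515
  f(a) × f(c) < 0, new interval: [0.733750, 0.801875]
Iteration 5:
  c_5 = (0.733750 + 0.801875)/2 = 0.767813
  f(c_5) = f(0.767813) = 0.048381
  f(a) × f(c) < 0, new interval: [0.733750, 0.767813]
Iteration 6:
  c_6 = (0.733750 + 0.767813)/2 = 0.750781
  f(c_6) = f(0.750781) = 0.019625
  f(a) × f(c) < 0, new interval: [0.733750, 0.750781]
Iteration 7:
  c_7 = (0.733750 + 0.750781)/2 = 0.742266
  f(c_7) = f(0.742266) = 0.005327
  f(a) × f(c) < 0, new interval: [0.733750, 0.742266]

After 7 iteration(s), the approximation is c_7 = 0.742266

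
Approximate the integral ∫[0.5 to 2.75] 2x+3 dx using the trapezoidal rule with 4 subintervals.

f(x) = 2x+3
a = 0.5, b = 2.75, n = 4
h = (b - a)/n = 0.562500

Trapezoidal rule: (h/2)[f(x₀) + 2f(x₁) + 2f(x₂) + ... + f(xₙ)]

x_0 = 0.5000, f(x_0) = 4.000000, coefficient = 1
x_1 = 1.0625, f(x_1) = 5.125000, coefficient = 2
x_2 = 1.6250, f(x_2) = 6.250000, coefficient = 2
x_3 = 2.1875, f(x_3) = 7.375000, coefficient = 2
x_4 = 2.7500, f(x_4) = 8.500000, coefficient = 1

I ≈ (0.562500/2) × 50.000000 = 14.062500
Exact value: 14.062500
Error: 0.000000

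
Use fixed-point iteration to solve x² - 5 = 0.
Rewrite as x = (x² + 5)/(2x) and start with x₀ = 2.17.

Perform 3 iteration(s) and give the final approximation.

Equation: x² - 5 = 0
Fixed-point form: x = (x² + 5)/(2x)
x₀ = 2.17

x_1 = g(2.170000) = 2.237074
x_2 = g(2.237074) = 2.236068
x_3 = g(2.236068) = 2.236068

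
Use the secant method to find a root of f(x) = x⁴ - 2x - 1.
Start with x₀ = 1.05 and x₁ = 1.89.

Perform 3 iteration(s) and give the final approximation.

f(x) = x⁴ - 2x - 1
x₀ = 1.05, x₁ = 1.89

Secant formula: x_{n+1} = x_n - f(x_n)(x_n - x_{n-1})/(f(x_n) - f(x_{n-1}))

Iteration 1:
  f(1.050000) = -1.884494
  f(1.890000) = 7.979898
  x_2 = 1.890000 - 7.979898×(1.890000 - 1.050000)/(7.979898 - (-1.884494))
       = 1.210474
Iteration 2:
  f(1.890000) = 7.979898
  f(1.210474) = -1.274000
  x_3 = 1.210474 - (-1.274000)×(1.210474 - 1.890000)/(-1.274000 - 7.979898)
       = 1.304025
Iteration 3:
  f(1.210474) = -1.274000
  f(1.304025) = -0.716412
  x_4 = 1.304025 - (-0.716412)×(1.304025 - 1.210474)/(-0.716412 - (-1.274000))
       = 1.424224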